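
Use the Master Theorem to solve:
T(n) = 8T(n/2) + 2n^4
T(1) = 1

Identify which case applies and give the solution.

a=8, b=2, f(n)=2n^4. log_2(8) = 3. Since c=4 > 3 and the regularity condition holds (8(n/2)^4 = (8/2^4)n^4 with 8/2^4 < 1), Case 3 applies: T(n) = Θ(f(n)) = O(n^4).

Answer: O(n^4) - Case 3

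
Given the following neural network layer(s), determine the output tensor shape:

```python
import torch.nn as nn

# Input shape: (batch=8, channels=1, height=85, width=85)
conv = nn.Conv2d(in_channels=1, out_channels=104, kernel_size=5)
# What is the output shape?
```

Input: (8, 1, 85, 85) -> Output: (8, 104, 81, 81)

Answer: (8, 104, 81, 81)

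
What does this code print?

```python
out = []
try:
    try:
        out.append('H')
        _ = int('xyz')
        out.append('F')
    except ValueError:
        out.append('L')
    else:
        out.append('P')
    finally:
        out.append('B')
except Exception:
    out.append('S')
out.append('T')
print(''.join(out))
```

Execution trace: 'H' (inner try body) → 'L' (inner except ValueError) → 'B' (inner finally) → 'T' (after the try/except). Output: HLBT

Answer: HLBT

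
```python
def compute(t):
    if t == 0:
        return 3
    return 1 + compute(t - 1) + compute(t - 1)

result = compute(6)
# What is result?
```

compute(t) = 1 + 2·compute(t-1), compute(0)=3. Closed form: (3+1)·2^6 - 1 = 255.

Answer: 255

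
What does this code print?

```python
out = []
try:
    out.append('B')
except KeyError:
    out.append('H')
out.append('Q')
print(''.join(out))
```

Execution trace: 'B' (try body, no exception) → 'Q' (after the try/except). Output: BQ

Answer: BQ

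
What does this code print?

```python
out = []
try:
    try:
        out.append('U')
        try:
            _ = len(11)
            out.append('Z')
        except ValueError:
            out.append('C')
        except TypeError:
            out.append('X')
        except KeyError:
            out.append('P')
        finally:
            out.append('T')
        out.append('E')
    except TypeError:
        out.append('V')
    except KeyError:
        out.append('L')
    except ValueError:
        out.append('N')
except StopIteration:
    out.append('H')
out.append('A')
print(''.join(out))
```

Execution trace: 'U' (try body) → 'X' (inner except TypeError) → 'T' (inner finally) → 'E' (try body, no exception) → 'A' (after the try/except). Output: UXTEA

Answer: UXTEA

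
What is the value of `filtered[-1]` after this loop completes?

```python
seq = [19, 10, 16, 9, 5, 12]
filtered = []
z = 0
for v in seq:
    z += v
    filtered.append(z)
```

Cumulative sum ends at 71
`filtered` takes the values: [] → [19] → [19, 29] → [19, 29, 45] → [19, 29, 45, 54] → [19, 29, 45, 54, 59] → [19, 29, 45, 54, 59, 71]
So `filtered[-1]` = 71

Answer: 71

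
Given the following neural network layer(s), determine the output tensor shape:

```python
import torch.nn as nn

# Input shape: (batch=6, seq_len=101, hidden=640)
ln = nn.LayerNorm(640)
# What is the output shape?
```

Input: (6, 101, 640) -> Output: (6, 101, 640)

Answer: (6, 101, 640)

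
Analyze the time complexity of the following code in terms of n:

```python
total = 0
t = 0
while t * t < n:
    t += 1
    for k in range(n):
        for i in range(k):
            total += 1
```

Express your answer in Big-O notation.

Each loop level contributes: √n × n × n. Multiplying the contributions gives O(n^2√n).

Answer: O(n^2√n)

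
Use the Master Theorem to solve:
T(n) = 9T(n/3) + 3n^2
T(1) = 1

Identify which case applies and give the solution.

a=9, b=3, f(n)=3n^2. log_3(9) = 2. Since c=2 = 2, Case 2 applies: T(n) = Θ(n^log_b(a) · log n) = O(n^2 log n).

Answer: O(n^2 log n) - Case 2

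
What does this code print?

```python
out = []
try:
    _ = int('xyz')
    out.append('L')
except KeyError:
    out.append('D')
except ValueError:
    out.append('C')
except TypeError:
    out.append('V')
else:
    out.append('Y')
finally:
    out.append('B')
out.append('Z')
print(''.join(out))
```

Execution trace: 'C' (except ValueError) → 'B' (finally) → 'Z' (after the try/except). Output: CBZ

Answer: CBZ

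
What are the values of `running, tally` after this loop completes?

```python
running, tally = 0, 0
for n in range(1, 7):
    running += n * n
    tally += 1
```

Sum of squares and count
`running, tally` takes the values: (0, 0) → (1, 0) → (1, 1) → (5, 1) → (5, 2) → (14, 2) → (14, 3) → (30, 3) → (30, 4) → (55, 4) → (55, 5) → (91, 5) → (91, 6)

Answer: 91, 6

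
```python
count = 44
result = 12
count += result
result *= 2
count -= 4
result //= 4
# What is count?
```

Trace:
`count = 44` → count = 44
`result = 12` → result = 12
`count += result` → count = 56
`result *= 2` → result = 24
`count -= 4` → count = 52
`result //= 4` → result = 6
So count = 52

Answer: 52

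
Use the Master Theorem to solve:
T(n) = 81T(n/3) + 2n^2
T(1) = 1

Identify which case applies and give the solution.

a=81, b=3, f(n)=2n^2. log_3(81) = 4. Since c=2 < 4, Case 1 applies: T(n) = Θ(n^log_b(a)) = O(n^4).

Answer: O(n^4) - Case 1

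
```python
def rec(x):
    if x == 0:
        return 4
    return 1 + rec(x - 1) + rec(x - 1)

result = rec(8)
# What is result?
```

rec(x) = 1 + 2·rec(x-1), rec(0)=4. Closed form: (4+1)·2^8 - 1 = 1279.

Answer: 1279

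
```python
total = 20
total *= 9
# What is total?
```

Trace:
`total = 20` → total = 20
`total *= 9` → total = 180
So total = 180

Answer: 180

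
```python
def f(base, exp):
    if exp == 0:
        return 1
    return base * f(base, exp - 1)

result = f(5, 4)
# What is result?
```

f(5, 4) = 5 * 5 * 5 * 5 = 625

Answer: 625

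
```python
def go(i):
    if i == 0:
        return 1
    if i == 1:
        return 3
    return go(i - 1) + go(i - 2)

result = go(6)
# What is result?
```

Build up from base cases: go(0)=1, go(1)=3, go(2)=4, go(3)=7, go(4)=11, go(5)=18, go(6)=29

Answer: 29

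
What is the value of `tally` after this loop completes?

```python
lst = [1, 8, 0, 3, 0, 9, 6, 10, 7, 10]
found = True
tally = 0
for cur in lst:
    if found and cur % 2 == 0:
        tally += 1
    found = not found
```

Count even values at even positions
`tally` takes the values: 0 → 1 → 2 → 3

Answer: 3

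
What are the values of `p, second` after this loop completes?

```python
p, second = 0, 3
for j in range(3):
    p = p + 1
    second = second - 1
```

p goes 0→3, second goes 3→0
`p, second` takes the values: (0, 3) → (1, 3) → (1, 2) → (2, 2) → (2, 1) → (3, 1) → (3, 0)

Answer: 3, 0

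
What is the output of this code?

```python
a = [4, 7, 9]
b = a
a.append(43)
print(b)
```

Key concept: basic list aliasing.
Step by step:
`a = [4, 7, 9]` → a = [4, 7, 9]
`b = a` → b = [4, 7, 9] (same object as a)
`a.append(43)` → a = [4, 7, 9, 43] (same object as b); b = [4, 7, 9, 43] (same object as a)
`print(b)` → prints [4, 7, 9, 43]

Answer: [4, 7, 9, 43]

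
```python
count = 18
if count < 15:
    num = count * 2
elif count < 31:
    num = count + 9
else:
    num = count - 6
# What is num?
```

Trace:
`count = 18` → count = 18
`if count < 15: ...` → count < 15 is False, count < 31 is True → num = 27
So num = 27

Answer: 27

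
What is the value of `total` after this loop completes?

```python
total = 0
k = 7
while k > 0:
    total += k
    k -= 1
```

Sum 7 down to 1
`total` takes the values: 0 → 7 → 13 → 18 → 22 → 25 → 27 → 28

Answer: 28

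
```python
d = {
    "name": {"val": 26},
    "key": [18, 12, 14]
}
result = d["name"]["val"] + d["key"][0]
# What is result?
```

Trace:
`d = { ...` → d = {'name': {'val': 26}, 'key': [18, 12, 14]}
`result = d["name"]["val"] + d["key"][0]` → result = 44
So result = 44

Answer: 44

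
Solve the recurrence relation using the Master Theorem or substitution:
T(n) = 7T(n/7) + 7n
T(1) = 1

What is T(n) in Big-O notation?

By Master Theorem: a=7, b=7, f(n)=7n. Since log_7(7) = 1 and f(n) = Θ(n^1), Case 2 applies. T(n) = O(n log n).

Answer: O(n log n)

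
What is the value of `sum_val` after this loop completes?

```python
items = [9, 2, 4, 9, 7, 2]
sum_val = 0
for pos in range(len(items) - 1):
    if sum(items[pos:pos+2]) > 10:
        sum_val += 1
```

Count windows with sum > 10
`sum_val` takes the values: 0 → 1 → 2 → 3

Answer: 3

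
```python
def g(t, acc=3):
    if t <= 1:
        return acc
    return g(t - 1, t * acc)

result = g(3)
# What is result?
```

Accumulator trace (n, acc): (3, 3) -> (2, 9) -> (1, 18) -> return 18

Answer: 18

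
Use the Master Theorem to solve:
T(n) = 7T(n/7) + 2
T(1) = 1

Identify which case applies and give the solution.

a=7, b=7, f(n)=2. log_7(7) = 1. Since c=0 < 1, Case 1 applies: T(n) = Θ(n^log_b(a)) = O(n).

Answer: O(n) - Case 1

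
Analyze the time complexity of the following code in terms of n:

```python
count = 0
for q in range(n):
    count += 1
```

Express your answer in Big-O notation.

Each loop level contributes: n. Multiplying the contributions gives O(n).

Answer: O(n)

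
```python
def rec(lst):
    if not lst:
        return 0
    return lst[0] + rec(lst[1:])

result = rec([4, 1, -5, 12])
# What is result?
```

4 + 1 + (-5) + 12 + 0 = 12

Answer: 12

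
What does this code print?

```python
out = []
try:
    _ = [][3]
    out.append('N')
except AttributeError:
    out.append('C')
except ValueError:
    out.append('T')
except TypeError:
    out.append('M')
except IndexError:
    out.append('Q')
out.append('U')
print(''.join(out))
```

Execution trace: 'Q' (except IndexError) → 'U' (after the try/except). Output: QU

Answer: QU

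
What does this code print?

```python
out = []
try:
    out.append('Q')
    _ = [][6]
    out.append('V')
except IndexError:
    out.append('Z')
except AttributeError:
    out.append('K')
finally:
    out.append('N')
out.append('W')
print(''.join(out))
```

Execution trace: 'Q' (try body) → 'Z' (except IndexError) → 'N' (finally) → 'W' (after the try/except). Output: QZNW

Answer: QZNW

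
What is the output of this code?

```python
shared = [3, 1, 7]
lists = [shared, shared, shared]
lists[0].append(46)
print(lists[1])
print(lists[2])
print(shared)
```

Key concept: list of same reference.
Step by step:
`shared = [3, 1, 7]` → shared = [3, 1, 7]
`lists = [shared, shared, shared]` → lists = [[3, 1, 7], [3, 1, 7], [3, 1, 7]]
`lists[0].append(46)` → shared = [3, 1, 7, 46]; lists = [[3, 1, 7, 46], [3, 1, 7, 46], [3, 1, 7, 46]]
`print(lists[1])` → prints [3, 1, 7, 46]
`print(lists[2])` → prints [3, 1, 7, 46]
`print(shared)` → prints [3, 1, 7, 46]

Answer:
[3, 1, 7, 46]
[3, 1, 7, 46]
[3, 1, 7, 46]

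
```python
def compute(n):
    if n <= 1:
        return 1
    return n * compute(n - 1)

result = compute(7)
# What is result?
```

compute(7) = 7 * 6 * 5 * 4 * 3 * 2 * 1 = 5040

Answer: 5040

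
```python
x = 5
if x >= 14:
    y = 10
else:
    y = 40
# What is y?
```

Trace:
`x = 5` → x = 5
`if x >= 14: ...` → x >= 14 is False, take else branch → y = 40
So y = 40

Answer: 40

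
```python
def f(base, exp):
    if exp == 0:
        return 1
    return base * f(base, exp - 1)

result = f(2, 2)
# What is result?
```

f(2, 2) = 2 * 2 = 4

Answer: 4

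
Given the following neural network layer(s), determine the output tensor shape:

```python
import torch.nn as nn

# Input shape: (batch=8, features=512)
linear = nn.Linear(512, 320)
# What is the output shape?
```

Input: (8, 512) -> Output: (8, 320)

Answer: (8, 320)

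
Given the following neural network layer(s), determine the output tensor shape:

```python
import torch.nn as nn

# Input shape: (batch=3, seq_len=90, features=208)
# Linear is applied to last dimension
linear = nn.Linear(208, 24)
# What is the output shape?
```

Input: (3, 90, 208) -> Output: (3, 90, 24)

Answer: (3, 90, 24)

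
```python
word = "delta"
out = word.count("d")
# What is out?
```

Trace:
`word = "delta"` → word = 'delta'
`out = word.count("d")` → out = 1
So out = 1

Answer: 1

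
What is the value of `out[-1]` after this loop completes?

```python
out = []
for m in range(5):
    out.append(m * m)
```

Last element of squares 0 to 4
`out` takes the values: [] → [0] → [0, 1] → [0, 1, 4] → [0, 1, 4, 9] → [0, 1, 4, 9, 16]
So `out[-1]` = 16

Answer: 16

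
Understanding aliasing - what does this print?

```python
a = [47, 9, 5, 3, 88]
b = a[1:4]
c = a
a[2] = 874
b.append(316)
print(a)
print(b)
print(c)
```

Key concept: slice vs alias.
Step by step:
`a = [47, 9, 5, 3, 88]` → a = [47, 9, 5, 3, 88]
`b = a[1:4]` → b = [9, 5, 3]
`c = a` → c = [47, 9, 5, 3, 88] (same object as a)
`a[2] = 874` → a = [47, 9, 874, 3, 88] (same object as c); c = [47, 9, 874, 3, 88] (same object as a)
`b.append(316)` → b = [9, 5, 3, 316]
`print(a)` → prints [47, 9, 874, 3, 88]
`print(b)` → prints [9, 5, 3, 316]
`print(c)` → prints [47, 9, 874, 3, 88]

Answer:
[47, 9, 874, 3, 88]
[9, 5, 3, 316]
[47, 9, 874, 3, 88]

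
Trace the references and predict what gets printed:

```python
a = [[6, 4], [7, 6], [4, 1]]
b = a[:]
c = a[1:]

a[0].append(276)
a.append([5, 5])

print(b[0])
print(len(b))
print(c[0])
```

Key concept: slice with nested mutation.
Step by step:
`a = [[6, 4], [7, 6], [4, 1]]` → a = [[6, 4], [7, 6], [4, 1]]
`b = a[:]` → b = [[6, 4], [7, 6], [4, 1]]
`c = a[1:]` → c = [[7, 6], [4, 1]]
`a[0].append(276)` → a = [[6, 4, 276], [7, 6], [4, 1]]; b = [[6, 4, 276], [7, 6], [4, 1]]
`a.append([5, 5])` → a = [[6, 4, 276], [7, 6], [4, 1], [5, 5]]
`print(b[0])` → prints [6, 4, 276]
`print(len(b))` → prints 3
`print(c[0])` → prints [7, 6]

Answer:
[6, 4, 276]
3
[7, 6]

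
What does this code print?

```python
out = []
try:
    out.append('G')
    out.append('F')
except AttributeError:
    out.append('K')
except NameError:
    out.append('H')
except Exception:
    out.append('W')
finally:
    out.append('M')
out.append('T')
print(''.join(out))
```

Execution trace: 'G' (try body) → 'F' (try body, no exception) → 'M' (finally) → 'T' (after the try/except). Output: GFMT

Answer: GFMT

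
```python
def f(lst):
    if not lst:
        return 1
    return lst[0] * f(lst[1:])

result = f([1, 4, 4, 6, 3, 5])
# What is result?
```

Product over [1, 4, 4, 6, 3, 5] = 1 * 4 * 4 * 6 * 3 * 5 = 1440

Answer: 1440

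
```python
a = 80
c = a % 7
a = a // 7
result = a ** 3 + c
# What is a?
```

Trace:
`a = 80` → a = 80
`c = a % 7` → c = 3
`a = a // 7` → a = 11
`result = a ** 3 + c` → result = 1334
So a = 11

Answer: 11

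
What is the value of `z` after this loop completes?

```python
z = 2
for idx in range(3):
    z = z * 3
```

Multiply by 3, 3 times: 2 * 3^3 = 54
`z` takes the values: 2 → 6 → 18 → 54

Answer: 54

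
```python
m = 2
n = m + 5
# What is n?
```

Trace:
`m = 2` → m = 2
`n = m + 5` → n = 7
So n = 7

Answer: 7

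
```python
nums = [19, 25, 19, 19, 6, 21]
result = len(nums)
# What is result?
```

Trace:
`nums = [19, 25, 19, 19, 6, 21]` → nums = [19, 25, 19, 19, 6, 21]
`result = len(nums)` → result = 6
So result = 6

Answer: 6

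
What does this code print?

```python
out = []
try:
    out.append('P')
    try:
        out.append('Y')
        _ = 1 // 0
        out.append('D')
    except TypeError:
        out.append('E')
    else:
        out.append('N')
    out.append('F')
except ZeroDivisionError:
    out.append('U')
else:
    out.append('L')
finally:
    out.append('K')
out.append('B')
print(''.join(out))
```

Execution trace: 'P' (try body) → 'Y' (inner try body) → 'U' (except ZeroDivisionError) → 'K' (finally) → 'B' (after the try/except). Output: PYUKB

Answer: PYUKB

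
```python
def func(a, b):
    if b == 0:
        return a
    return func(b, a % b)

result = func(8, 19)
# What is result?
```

func(8, 19) -> func(19, 8) -> func(8, 3) -> func(3, 2) -> func(2, 1) -> func(1, 0) -> 1

Answer: 1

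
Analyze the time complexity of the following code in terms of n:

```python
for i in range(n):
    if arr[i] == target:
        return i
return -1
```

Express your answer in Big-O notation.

This is Linear search in an array. Time complexity: O(n).

Answer: O(n)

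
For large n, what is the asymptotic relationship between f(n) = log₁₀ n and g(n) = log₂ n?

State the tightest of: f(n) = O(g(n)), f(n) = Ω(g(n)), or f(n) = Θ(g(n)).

log₁₀ n vs log₂ n: f(n) = Θ(g(n)) — they are asymptotically equivalent (log bases differ by a constant factor).

Answer: f(n) = Θ(g(n)) — they are asymptotically equivalent (log bases differ by a constant factor).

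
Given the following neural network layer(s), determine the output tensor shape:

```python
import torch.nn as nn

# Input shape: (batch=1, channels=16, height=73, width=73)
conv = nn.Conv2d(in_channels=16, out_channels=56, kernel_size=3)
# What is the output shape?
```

Input: (1, 16, 73, 73) -> Output: (1, 56, 71, 71)

Answer: (1, 56, 71, 71)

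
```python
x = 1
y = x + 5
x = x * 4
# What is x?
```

Trace:
`x = 1` → x = 1
`y = x + 5` → y = 6
`x = x * 4` → x = 4
So x = 4

Answer: 4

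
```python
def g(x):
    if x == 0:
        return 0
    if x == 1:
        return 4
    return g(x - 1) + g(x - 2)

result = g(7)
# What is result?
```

Build up from base cases: g(0)=0, g(1)=4, g(2)=4, g(3)=8, g(4)=12, g(5)=20, g(6)=32, ..., g(7)=52

Answer: 52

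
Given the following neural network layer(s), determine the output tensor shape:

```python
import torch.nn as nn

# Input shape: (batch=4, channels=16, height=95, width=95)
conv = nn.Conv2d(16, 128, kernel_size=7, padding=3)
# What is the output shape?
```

Input: (4, 16, 95, 95) -> Output: (4, 128, 95, 95)

Answer: (4, 128, 95, 95)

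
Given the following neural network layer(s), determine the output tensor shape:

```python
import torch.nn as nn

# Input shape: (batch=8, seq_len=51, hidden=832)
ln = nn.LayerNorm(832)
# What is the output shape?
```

Input: (8, 51, 832) -> Output: (8, 51, 832)

Answer: (8, 51, 832)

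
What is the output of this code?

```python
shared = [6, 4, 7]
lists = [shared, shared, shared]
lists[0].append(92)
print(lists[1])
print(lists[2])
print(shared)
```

Key concept: list of same reference.
Step by step:
`shared = [6, 4, 7]` → shared = [6, 4, 7]
`lists = [shared, shared, shared]` → lists = [[6, 4, 7], [6, 4, 7], [6, 4, 7]]
`lists[0].append(92)` → shared = [6, 4, 7, 92]; lists = [[6, 4, 7, 92], [6, 4, 7, 92], [6, 4, 7, 92]]
`print(lists[1])` → prints [6, 4, 7, 92]
`print(lists[2])` → prints [6, 4, 7, 92]
`print(shared)` → prints [6, 4, 7, 92]

Answer:
[6, 4, 7, 92]
[6, 4, 7, 92]
[6, 4, 7, 92]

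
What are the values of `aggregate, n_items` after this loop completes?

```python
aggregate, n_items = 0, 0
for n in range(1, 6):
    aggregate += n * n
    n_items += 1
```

Sum of squares and count
`aggregate, n_items` takes the values: (0, 0) → (1, 0) → (1, 1) → (5, 1) → (5, 2) → (14, 2) → (14, 3) → (30, 3) → (30, 4) → (55, 4) → (55, 5)

Answer: 55, 5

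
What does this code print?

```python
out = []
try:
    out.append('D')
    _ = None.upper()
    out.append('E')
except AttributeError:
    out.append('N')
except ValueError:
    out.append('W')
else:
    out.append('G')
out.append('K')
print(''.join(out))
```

Execution trace: 'D' (try body) → 'N' (except AttributeError) → 'K' (after the try/except). Output: DNK

Answer: DNK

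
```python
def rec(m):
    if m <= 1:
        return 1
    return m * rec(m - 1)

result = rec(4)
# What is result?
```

rec(4) = 4 * 3 * 2 * 1 = 24

Answer: 24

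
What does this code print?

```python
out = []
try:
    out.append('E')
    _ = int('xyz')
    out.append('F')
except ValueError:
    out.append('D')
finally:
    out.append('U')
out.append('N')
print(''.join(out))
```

Execution trace: 'E' (try body) → 'D' (except ValueError) → 'U' (finally) → 'N' (after the try/except). Output: EDUN

Answer: EDUN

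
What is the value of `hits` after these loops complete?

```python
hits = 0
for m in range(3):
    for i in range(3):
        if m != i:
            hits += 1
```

3² - 3 (exclude diagonal)
`hits` takes the values: 0 → 1 → 2 → 3 → 4 → 5 → 6

Answer: 6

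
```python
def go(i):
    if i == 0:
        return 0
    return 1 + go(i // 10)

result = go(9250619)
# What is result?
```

Count of digits of 9250619: 7

Answer: 7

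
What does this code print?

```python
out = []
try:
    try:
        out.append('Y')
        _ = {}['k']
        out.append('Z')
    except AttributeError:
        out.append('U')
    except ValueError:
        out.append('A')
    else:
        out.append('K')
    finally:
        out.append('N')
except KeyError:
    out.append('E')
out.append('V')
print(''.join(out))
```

Execution trace: 'Y' (try body) → 'N' (finally) → 'E' (outer except KeyError) → 'V' (after the try/except). Output: YNEV

Answer: YNEV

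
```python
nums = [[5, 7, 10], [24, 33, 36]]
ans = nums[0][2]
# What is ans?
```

Trace:
`nums = [[5, 7, 10], [24, 33, 36]]` → nums = [[5, 7, 10], [24, 33, 36]]
`ans = nums[0][2]` → ans = 10
So ans = 10

Answer: 10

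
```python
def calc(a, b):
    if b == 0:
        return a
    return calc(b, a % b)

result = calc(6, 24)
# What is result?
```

calc(6, 24) -> calc(24, 6) -> calc(6, 0) -> 6

Answer: 6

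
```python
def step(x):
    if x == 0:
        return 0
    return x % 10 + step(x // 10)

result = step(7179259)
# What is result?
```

Sum of digits of 7179259: 9 + 5 + 2 + 9 + 7 + 1 + 7 = 40

Answer: 40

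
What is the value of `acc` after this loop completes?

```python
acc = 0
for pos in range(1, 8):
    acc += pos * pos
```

Sum of squares 1² to 7² = 140
`acc` takes the values: 0 → 1 → 5 → 14 → 30 → 55 → 91 → 140

Answer: 140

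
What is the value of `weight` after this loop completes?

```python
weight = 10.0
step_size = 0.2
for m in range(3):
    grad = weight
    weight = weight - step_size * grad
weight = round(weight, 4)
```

Gradient descent: w = 10.0 * (1 - 0.2)^3
`weight` takes the values: 10.0 → 8.0 → 6.4 → 5.12

Answer: 5.12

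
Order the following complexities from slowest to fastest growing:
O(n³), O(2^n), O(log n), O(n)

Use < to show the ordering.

Ordered by growth rate: O(log n) < O(n) < O(n³) < O(2^n)

Answer: O(log n) < O(n) < O(n³) < O(2^n)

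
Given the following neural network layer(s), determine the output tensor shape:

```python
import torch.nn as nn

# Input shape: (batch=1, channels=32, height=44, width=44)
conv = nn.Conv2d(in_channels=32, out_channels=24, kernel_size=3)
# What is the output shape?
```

Input: (1, 32, 44, 44) -> Output: (1, 24, 42, 42)

Answer: (1, 24, 42, 42)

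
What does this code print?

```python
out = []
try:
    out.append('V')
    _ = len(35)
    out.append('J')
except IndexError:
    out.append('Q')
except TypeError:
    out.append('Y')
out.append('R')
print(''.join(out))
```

Execution trace: 'V' (try body) → 'Y' (except TypeError) → 'R' (after the try/except). Output: VYR

Answer: VYR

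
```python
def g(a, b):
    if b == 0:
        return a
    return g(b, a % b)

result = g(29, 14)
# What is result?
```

g(29, 14) -> g(14, 1) -> g(1, 0) -> 1

Answer: 1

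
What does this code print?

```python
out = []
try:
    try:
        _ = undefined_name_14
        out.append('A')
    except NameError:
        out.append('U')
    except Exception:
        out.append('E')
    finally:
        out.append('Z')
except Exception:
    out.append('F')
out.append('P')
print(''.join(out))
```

Execution trace: 'U' (inner except NameError) → 'Z' (inner finally) → 'P' (after the try/except). Output: UZP

Answer: UZP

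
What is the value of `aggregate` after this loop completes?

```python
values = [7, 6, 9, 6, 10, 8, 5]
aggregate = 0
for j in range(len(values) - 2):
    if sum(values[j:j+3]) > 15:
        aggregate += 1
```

Count windows with sum > 15
`aggregate` takes the values: 0 → 1 → 2 → 3 → 4 → 5

Answer: 5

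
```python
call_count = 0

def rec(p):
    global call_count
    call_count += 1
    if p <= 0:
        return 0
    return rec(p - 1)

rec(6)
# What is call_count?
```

Linear recursion stepping by 1: 7 calls from p=6 down to ≤0.

Answer: 7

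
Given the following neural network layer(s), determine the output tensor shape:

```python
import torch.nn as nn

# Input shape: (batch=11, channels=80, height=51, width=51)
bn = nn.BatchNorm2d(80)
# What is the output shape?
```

Input: (11, 80, 51, 51) -> Output: (11, 80, 51, 51)

Answer: (11, 80, 51, 51)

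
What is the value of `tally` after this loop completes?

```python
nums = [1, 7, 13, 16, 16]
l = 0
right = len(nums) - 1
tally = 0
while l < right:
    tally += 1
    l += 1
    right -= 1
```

Iterations until pointers meet (list length 5)
`tally` takes the values: 0 → 1 → 2

Answer: 2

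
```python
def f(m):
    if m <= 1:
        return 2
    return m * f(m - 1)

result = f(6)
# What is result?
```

f(6) = 6 * 5 * 4 * 3 * 2 * 2 = 1440

Answer: 1440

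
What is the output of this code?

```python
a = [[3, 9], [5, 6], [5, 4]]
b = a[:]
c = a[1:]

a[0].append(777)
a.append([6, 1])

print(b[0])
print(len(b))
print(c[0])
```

Key concept: slice with nested mutation.
Step by step:
`a = [[3, 9], [5, 6], [5, 4]]` → a = [[3, 9], [5, 6], [5, 4]]
`b = a[:]` → b = [[3, 9], [5, 6], [5, 4]]
`c = a[1:]` → c = [[5, 6], [5, 4]]
`a[0].append(777)` → a = [[3, 9, 777], [5, 6], [5, 4]]; b = [[3, 9, 777], [5, 6], [5, 4]]
`a.append([6, 1])` → a = [[3, 9, 777], [5, 6], [5, 4], [6, 1]]
`print(b[0])` → prints [3, 9, 777]
`print(len(b))` → prints 3
`print(c[0])` → prints [5, 6]

Answer:
[3, 9, 777]
3
[5, 6]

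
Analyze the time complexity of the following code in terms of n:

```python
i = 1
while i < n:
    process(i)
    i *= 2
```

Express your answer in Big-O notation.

This is Logarithmic loop. Time complexity: O(log n).

Answer: O(log n)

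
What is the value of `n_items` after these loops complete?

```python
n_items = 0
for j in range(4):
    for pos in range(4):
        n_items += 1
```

4 * 4 = 16
`n_items` takes the values: 0 → 1 → 2 → 3 → 4 → 5 → 6 → 7 → 8 → 9 → 10 → 11 → 12 → 13 → 14 → 15 → 16

Answer: 16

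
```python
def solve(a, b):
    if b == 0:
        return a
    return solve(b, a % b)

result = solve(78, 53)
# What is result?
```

solve(78, 53) -> solve(53, 25) -> solve(25, 3) -> solve(3, 1) -> solve(1, 0) -> 1

Answer: 1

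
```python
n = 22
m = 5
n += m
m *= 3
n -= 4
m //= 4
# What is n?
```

Trace:
`n = 22` → n = 22
`m = 5` → m = 5
`n += m` → n = 27
`m *= 3` → m = 15
`n -= 4` → n = 23
`m //= 4` → m = 3
So n = 23

Answer: 23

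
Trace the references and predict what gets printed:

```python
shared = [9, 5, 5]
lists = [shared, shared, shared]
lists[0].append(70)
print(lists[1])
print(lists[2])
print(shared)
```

Key concept: list of same reference.
Step by step:
`shared = [9, 5, 5]` → shared = [9, 5, 5]
`lists = [shared, shared, shared]` → lists = [[9, 5, 5], [9, 5, 5], [9, 5, 5]]
`lists[0].append(70)` → shared = [9, 5, 5, 70]; lists = [[9, 5, 5, 70], [9, 5, 5, 70], [9, 5, 5, 70]]
`print(lists[1])` → prints [9, 5, 5, 70]
`print(lists[2])` → prints [9, 5, 5, 70]
`print(shared)` → prints [9, 5, 5, 70]

Answer:
[9, 5, 5, 70]
[9, 5, 5, 70]
[9, 5, 5, 70]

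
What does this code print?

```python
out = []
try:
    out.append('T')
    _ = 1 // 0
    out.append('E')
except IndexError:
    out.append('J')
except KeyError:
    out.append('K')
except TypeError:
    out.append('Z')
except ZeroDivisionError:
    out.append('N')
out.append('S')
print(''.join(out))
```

Execution trace: 'T' (try body) → 'N' (except ZeroDivisionError) → 'S' (after the try/except). Output: TNS

Answer: TNS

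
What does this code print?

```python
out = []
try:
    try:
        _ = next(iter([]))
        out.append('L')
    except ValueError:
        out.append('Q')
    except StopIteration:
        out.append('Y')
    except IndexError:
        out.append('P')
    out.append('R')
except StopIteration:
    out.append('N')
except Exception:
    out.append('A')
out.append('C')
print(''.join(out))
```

Execution trace: 'Y' (inner except StopIteration) → 'R' (try body, no exception) → 'C' (after the try/except). Output: YRC

Answer: YRC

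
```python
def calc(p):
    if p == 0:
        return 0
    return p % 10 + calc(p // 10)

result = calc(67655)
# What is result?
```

Sum of digits of 67655: 5 + 5 + 6 + 7 + 6 = 29

Answer: 29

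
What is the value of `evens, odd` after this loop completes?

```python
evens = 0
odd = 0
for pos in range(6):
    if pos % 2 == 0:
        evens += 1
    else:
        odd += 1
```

Count evens and odds in range(6)
`evens, odd` takes the values: (0, 0) → (1, 0) → (1, 1) → (2, 1) → (2, 2) → (3, 2) → (3, 3)

Answer: 3, 3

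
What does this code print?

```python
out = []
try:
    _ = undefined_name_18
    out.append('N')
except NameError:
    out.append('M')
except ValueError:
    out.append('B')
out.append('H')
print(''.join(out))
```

Execution trace: 'M' (except NameError) → 'H' (after the try/except). Output: MH

Answer: MH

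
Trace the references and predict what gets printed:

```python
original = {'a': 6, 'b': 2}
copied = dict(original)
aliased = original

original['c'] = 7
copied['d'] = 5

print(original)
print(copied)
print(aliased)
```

Key concept: dict() creates copy, assignment creates alias.
Step by step:
`original = {'a': 6, 'b': 2}` → original = {'a': 6, 'b': 2}
`copied = dict(original)` → copied = {'a': 6, 'b': 2}
`aliased = original` → aliased = {'a': 6, 'b': 2} (same object as original)
`original['c'] = 7` → original = {'a': 6, 'b': 2, 'c': 7} (same object as aliased); aliased = {'a': 6, 'b': 2, 'c': 7} (same object as original)
`copied['d'] = 5` → copied = {'a': 6, 'b': 2, 'd': 5}
`print(original)` → prints {'a': 6, 'b': 2, 'c': 7}
`print(copied)` → prints {'a': 6, 'b': 2, 'd': 5}
`print(aliased)` → prints {'a': 6, 'b': 2, 'c': 7}

Answer:
{'a': 6, 'b': 2, 'c': 7}
{'a': 6, 'b': 2, 'd': 5}
{'a': 6, 'b': 2, 'c': 7}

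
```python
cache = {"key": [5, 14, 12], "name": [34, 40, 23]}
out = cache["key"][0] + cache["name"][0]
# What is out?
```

Trace:
`cache = {"key": [5, 14, 12], "name": [34, 40, 23]}` → cache = {'key': [5, 14, 12], 'name': [34, 40, 23]}
`out = cache["key"][0] + cache["name"][0]` → out = 39
So out = 39

Answer: 39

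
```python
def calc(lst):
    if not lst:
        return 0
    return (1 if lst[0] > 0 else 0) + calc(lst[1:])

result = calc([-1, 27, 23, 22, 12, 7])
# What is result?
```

Count of positive elements in [-1, 27, 23, 22, 12, 7] = 5

Answer: 5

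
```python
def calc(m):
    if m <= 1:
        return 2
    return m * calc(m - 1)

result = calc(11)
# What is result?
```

calc(11) = 11 * 10 * 9 * 8 * 7 * 6 * 5 * 4 * 3 * 2 * 2 = 79833600

Answer: 79833600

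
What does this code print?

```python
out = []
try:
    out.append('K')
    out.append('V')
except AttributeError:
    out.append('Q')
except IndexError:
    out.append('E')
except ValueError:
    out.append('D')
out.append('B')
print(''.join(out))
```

Execution trace: 'K' (try body) → 'V' (try body, no exception) → 'B' (after the try/except). Output: KVB

Answer: KVB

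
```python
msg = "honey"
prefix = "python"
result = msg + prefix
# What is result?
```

Trace:
`msg = "honey"` → msg = 'honey'
`prefix = "python"` → prefix = 'python'
`result = msg + prefix` → result = 'honeypython'
So result = 'honeypython'

Answer: 'honeypython'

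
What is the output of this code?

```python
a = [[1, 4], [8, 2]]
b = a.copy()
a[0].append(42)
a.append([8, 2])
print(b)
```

Key concept: shallow copy with nested lists.
Step by step:
`a = [[1, 4], [8, 2]]` → a = [[1, 4], [8, 2]]
`b = a.copy()` → b = [[1, 4], [8, 2]]
`a[0].append(42)` → a = [[1, 4, 42], [8, 2]]; b = [[1, 4, 42], [8, 2]]
`a.append([8, 2])` → a = [[1, 4, 42], [8, 2], [8, 2]]
`print(b)` → prints [[1, 4, 42], [8, 2]]

Answer: [[1, 4, 42], [8, 2]]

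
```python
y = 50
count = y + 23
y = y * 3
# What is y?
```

Trace:
`y = 50` → y = 50
`count = y + 23` → count = 73
`y = y * 3` → y = 150
So y = 150

Answer: 150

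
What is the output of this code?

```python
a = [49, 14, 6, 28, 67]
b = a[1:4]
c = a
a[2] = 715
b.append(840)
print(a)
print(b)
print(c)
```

Key concept: slice vs alias.
Step by step:
`a = [49, 14, 6, 28, 67]` → a = [49, 14, 6, 28, 67]
`b = a[1:4]` → b = [14, 6, 28]
`c = a` → c = [49, 14, 6, 28, 67] (same object as a)
`a[2] = 715` → a = [49, 14, 715, 28, 67] (same object as c); c = [49, 14, 715, 28, 67] (same object as a)
`b.append(840)` → b = [14, 6, 28, 840]
`print(a)` → prints [49, 14, 715, 28, 67]
`print(b)` → prints [14, 6, 28, 840]
`print(c)` → prints [49, 14, 715, 28, 67]

Answer:
[49, 14, 715, 28, 67]
[14, 6, 28, 840]
[49, 14, 715, 28, 67]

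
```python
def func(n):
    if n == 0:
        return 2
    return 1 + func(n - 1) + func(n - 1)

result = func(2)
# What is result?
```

func(n) = 1 + 2·func(n-1), func(0)=2. Closed form: (2+1)·2^2 - 1 = 11.

Answer: 11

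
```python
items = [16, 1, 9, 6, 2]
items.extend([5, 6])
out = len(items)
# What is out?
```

Trace:
`items = [16, 1, 9, 6, 2]` → items = [16, 1, 9, 6, 2]
`items.extend([5, 6])` → items = [16, 1, 9, 6, 2, 5, 6]
`out = len(items)` → out = 7
So out = 7

Answer: 7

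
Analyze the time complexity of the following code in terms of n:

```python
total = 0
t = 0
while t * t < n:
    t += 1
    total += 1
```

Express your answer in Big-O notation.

Each loop level contributes: √n. Multiplying the contributions gives O(√n).

Answer: O(√n)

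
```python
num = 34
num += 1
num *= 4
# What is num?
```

Trace:
`num = 34` → num = 34
`num += 1` → num = 35
`num *= 4` → num = 140
So num = 140

Answer: 140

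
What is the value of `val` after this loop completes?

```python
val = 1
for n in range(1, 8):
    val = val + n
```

Start at 1, add 1 through 7
`val` takes the values: 1 → 2 → 4 → 7 → 11 → 16 → 22 → 29

Answer: 29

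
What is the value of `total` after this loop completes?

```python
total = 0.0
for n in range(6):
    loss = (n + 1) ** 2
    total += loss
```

Sum of squared losses 1² + 2² + ... + 6²
`total` takes the values: 0.0 → 1.0 → 5.0 → 14.0 → 30.0 → 55.0 → 91.0

Answer: 91.0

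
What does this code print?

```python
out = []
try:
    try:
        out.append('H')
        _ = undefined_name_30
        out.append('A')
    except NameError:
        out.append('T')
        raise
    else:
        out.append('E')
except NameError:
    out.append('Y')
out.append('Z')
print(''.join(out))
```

Execution trace: 'H' (inner try body) → 'T' (inner except NameError) → 'Y' (outer except NameError) → 'Z' (after the try/except). Output: HTYZ

Answer: HTYZ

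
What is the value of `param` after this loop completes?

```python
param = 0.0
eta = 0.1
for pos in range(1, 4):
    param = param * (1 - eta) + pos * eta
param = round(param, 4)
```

Moving average with lr=0.1
`param` takes the values: 0.0 → 0.1 → 0.29 → 0.561

Answer: 0.561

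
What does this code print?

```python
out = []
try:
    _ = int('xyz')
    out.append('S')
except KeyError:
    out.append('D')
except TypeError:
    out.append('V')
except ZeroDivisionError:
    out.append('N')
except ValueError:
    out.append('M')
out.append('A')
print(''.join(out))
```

Execution trace: 'M' (except ValueError) → 'A' (after the try/except). Output: MA

Answer: MA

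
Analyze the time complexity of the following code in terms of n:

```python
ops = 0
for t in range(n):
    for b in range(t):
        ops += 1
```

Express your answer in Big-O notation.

Each loop level contributes: n × n. Multiplying the contributions gives O(n^2).

Answer: O(n^2)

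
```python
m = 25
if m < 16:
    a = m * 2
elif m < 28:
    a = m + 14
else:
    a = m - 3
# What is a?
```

Trace:
`m = 25` → m = 25
`if m < 16: ...` → m < 16 is False, m < 28 is True → a = 39
So a = 39

Answer: 39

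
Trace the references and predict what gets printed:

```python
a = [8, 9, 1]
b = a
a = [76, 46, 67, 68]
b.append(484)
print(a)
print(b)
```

Key concept: rebinding vs mutation: a is rebound to a new list, b still points at the original.
Step by step:
`a = [8, 9, 1]` → a = [8, 9, 1]
`b = a` → b = [8, 9, 1] (same object as a)
`a = [76, 46, 67, 68]` → a = [76, 46, 67, 68]
`b.append(484)` → b = [8, 9, 1, 484]
`print(a)` → prints [76, 46, 67, 68]
`print(b)` → prints [8, 9, 1, 484]

Answer:
[76, 46, 67, 68]
[8, 9, 1, 484]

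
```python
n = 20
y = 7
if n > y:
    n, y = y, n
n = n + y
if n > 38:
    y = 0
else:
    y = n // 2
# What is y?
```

Trace:
`n = 20` → n = 20
`y = 7` → y = 7
`if n > y: ...` → n > y is True → n = 7; y = 20
`n = n + y` → n = 27
`if n > 38: ...` → n > 38 is False, take else branch → y = 13
So y = 13

Answer: 13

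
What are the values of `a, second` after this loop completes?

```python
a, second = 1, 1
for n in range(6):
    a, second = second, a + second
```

Fibonacci: after 6 iterations
`a, second` takes the values: (1, 1) → (1, 2) → (2, 3) → (3, 5) → (5, 8) → (8, 13) → (13, 21)

Answer: 13, 21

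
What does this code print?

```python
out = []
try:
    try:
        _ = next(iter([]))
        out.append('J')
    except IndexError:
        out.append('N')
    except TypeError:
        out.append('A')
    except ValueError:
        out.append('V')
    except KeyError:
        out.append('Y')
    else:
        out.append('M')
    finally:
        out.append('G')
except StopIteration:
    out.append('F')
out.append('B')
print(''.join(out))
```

Execution trace: 'G' (finally) → 'F' (outer except StopIteration) → 'B' (after the try/except). Output: GFB

Answer: GFB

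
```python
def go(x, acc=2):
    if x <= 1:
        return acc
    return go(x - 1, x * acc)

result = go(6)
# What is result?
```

Accumulator trace (n, acc): (6, 2) -> (5, 12) -> (4, 60) -> (3, 240) -> (2, 720) -> (1, 1440) -> return 1440

Answer: 1440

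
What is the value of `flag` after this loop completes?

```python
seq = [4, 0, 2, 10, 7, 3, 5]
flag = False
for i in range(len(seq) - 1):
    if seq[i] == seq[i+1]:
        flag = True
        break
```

Check consecutive duplicates in [4, 0, 2, 10, 7, 3, 5]
`flag` takes the values: False

Answer: False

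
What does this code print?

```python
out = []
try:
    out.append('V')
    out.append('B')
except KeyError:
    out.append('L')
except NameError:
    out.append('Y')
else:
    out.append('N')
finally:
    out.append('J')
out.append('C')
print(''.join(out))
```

Execution trace: 'V' (try body) → 'B' (try body, no exception) → 'N' (else) → 'J' (finally) → 'C' (after the try/except). Output: VBNJC

Answer: VBNJC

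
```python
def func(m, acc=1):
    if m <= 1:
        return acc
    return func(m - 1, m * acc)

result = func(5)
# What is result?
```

Accumulator trace (n, acc): (5, 1) -> (4, 5) -> (3, 20) -> (2, 60) -> (1, 120) -> return 120

Answer: 120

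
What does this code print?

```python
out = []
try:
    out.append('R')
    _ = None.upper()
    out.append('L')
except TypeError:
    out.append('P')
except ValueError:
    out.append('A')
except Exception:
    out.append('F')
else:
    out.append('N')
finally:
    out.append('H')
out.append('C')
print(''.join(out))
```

Execution trace: 'R' (try body) → 'F' (except Exception) → 'H' (finally) → 'C' (after the try/except). Output: RFHC

Answer: RFHC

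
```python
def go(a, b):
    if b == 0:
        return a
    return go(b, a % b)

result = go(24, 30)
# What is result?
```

go(24, 30) -> go(30, 24) -> go(24, 6) -> go(6, 0) -> 6

Answer: 6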